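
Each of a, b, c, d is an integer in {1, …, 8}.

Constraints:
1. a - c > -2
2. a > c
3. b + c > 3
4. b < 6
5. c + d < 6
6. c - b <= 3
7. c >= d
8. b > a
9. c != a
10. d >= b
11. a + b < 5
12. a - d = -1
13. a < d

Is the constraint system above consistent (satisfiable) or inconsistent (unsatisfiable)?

Constraints 2, 7, 8, and 10 give d ≤ c, c < a, a < b, b ≤ d. Chaining: d ≤ c < a < b ≤ d, which forces d < d — impossible.

Unsatisfiable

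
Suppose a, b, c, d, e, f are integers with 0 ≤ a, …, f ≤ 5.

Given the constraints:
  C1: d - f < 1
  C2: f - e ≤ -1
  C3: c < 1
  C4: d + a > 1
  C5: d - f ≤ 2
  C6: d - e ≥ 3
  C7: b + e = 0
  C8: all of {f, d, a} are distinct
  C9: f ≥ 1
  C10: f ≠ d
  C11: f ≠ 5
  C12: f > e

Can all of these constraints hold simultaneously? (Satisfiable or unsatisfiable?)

Constraints 2, 5, and 6 give e − f ≥ 1, f − d ≥ -2, d − e ≥ 3.
Adding all 3 inequalities: the left sides telescope to 0, and the right sides sum to 1 + (-2) + 3 = 2. So 0 ≥ 2, which is false.

Unsatisfiable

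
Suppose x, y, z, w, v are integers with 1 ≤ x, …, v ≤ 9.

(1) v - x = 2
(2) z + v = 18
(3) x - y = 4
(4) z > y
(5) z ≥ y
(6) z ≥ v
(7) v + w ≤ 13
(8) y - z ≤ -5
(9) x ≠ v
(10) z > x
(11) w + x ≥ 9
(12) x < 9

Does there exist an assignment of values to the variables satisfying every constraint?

Satisfiable

Take x = 7, y = 3, z = 9, w = 2, v = 9. Then constraint 1: v - x = 2; constraint 2: z + v = 18; constraint 3: x - y = 4, and every other listed constraint is also met.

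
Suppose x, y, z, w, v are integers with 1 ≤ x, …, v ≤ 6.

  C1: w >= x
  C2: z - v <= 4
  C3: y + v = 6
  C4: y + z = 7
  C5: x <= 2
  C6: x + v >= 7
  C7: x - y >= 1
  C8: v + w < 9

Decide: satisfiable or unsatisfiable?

The assignment x = 2, y = 1, z = 6, w = 2, v = 5 works:
  constraint 2 holds since z - v = 1.
  constraint 3 holds since y + v = 6.
The rest check out directly.

Satisfiable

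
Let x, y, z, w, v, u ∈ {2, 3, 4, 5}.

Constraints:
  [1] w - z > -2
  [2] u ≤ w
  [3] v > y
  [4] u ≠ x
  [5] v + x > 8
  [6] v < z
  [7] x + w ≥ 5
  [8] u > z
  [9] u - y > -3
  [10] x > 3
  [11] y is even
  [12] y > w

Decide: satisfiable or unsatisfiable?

Unsatisfiable

Constraints 2, 3, 6, 8, and 12 give v < z, z < u, u ≤ w, w < y, y < v. Chaining: v < z < u ≤ w < y < v, which forces v < v — impossible.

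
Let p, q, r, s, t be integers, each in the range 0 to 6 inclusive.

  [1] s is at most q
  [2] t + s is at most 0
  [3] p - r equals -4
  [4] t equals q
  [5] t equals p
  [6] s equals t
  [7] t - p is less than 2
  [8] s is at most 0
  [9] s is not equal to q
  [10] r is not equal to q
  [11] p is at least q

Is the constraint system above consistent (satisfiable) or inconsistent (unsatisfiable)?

From constraints 4 and 6, s = t = q, so s = q. But constraint 9 says s ≠ q. Contradiction.

Unsatisfiable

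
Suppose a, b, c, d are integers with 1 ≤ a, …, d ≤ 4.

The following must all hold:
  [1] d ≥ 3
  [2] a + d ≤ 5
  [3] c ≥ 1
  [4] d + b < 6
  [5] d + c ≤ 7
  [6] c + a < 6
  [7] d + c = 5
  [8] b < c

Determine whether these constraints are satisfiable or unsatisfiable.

Take a = 1, b = 1, c = 2, d = 3. Then constraint 2: a + d = 4; constraint 4: d + b = 4, and every other listed constraint is also met.

Satisfiable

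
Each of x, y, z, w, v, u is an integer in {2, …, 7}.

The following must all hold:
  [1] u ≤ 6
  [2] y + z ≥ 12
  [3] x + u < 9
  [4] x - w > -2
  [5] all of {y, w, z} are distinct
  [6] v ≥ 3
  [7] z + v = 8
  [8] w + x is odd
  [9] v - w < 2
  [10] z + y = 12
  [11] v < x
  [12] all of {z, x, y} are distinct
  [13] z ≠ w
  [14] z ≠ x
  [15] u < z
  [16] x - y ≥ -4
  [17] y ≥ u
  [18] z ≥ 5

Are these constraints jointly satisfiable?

Satisfiable

The assignment x = 4, y = 7, z = 5, w = 3, v = 3, u = 2 works:
  constraint 2 holds since y + z = 12.
  constraint 3 holds since x + u = 6.
  constraint 4 holds since x - w = 1.
The rest check out directly.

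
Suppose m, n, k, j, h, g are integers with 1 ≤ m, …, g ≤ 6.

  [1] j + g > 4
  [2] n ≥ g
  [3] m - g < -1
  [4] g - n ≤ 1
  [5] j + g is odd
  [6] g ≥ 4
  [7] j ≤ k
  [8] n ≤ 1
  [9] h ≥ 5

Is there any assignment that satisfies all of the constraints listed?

From constraints 2 and 6: n ≥ g and g ≥ 4, so n ≥ 4. From constraint 8: n ≤ 1. But 1 < 4, so no value of n works.

Unsatisfiable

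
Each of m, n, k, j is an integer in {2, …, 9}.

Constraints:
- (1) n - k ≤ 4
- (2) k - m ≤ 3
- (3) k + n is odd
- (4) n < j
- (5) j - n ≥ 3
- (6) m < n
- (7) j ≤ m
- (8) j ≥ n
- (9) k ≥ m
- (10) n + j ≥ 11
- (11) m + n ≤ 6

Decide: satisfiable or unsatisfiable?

Constraints 4, 6, and 7 give m < n, n < j, j ≤ m. Chaining: m < n < j ≤ m, which forces m < m — impossible.

Unsatisfiable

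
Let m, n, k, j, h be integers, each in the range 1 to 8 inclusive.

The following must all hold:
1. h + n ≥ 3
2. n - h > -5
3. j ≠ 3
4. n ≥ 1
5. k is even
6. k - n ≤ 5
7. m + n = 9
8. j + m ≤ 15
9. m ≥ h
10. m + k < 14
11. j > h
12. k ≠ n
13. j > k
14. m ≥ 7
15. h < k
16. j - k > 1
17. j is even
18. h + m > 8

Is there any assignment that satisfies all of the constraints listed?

Try m = 8, n = 1, k = 4, j = 6, h = 3.
Check constraint 1: h + n = 4; constraint 2: n - h = -2. The remaining constraints are straightforward to verify.

Satisfiable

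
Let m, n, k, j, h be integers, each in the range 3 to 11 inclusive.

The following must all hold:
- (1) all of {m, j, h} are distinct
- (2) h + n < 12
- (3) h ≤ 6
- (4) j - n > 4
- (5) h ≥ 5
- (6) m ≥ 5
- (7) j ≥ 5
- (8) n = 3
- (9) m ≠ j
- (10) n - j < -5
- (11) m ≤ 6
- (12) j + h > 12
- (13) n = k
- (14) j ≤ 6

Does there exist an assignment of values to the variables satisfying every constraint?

Unsatisfiable

Constraints 3, 5, 6, 7, 11, and 14 confine each of m, j, h to the 2 values {5, 6}.
Constraint 1 requires all 3 of them to be distinct, but only 2 values are available — impossible by the pigeonhole principle.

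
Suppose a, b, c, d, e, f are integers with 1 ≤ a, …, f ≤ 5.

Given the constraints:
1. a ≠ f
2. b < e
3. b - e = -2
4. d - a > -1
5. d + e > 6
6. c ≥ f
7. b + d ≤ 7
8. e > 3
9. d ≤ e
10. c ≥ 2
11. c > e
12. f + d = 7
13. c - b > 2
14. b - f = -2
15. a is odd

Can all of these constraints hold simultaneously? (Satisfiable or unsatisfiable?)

Satisfiable

The assignment a = 1, b = 2, c = 5, d = 3, e = 4, f = 4 works:
  constraint 3 holds since b - e = -2.
  constraint 4 holds since d - a = 2.
The rest check out directly.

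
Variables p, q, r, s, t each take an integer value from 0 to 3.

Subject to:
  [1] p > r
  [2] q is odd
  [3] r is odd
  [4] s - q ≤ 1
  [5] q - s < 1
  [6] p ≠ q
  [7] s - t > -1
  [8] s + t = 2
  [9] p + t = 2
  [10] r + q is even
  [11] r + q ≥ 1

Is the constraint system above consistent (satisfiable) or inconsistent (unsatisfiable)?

The assignment p = 2, q = 1, r = 1, s = 2, t = 0 works:
  constraint 4 holds since s - q = 1.
  constraint 5 holds since q - s = -1.
  constraint 7 holds since s - t = 2.
The rest check out directly.

Satisfiable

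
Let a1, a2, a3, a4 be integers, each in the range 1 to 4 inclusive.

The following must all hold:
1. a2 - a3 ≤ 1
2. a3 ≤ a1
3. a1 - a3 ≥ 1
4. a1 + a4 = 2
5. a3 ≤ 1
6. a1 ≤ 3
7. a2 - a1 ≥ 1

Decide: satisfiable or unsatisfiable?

Unsatisfiable

Constraints 1, 3, and 7 give a1 − a3 ≥ 1, a3 − a2 ≥ -1, a2 − a1 ≥ 1.
Adding all 3 inequalities: the left sides telescope to 0, and the right sides sum to 1 + (-1) + 1 = 1. So 0 ≥ 1, which is false.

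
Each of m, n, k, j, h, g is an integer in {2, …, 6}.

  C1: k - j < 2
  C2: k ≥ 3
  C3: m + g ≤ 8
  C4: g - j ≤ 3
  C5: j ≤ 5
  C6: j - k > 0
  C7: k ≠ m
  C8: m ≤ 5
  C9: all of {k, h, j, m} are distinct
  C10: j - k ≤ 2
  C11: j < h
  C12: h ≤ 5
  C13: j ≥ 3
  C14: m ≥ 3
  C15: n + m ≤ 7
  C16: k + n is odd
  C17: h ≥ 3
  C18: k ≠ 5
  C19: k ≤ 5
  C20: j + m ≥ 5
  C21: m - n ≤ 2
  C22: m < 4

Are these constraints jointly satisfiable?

Constraints 2, 5, 8, 12, 13, 14, 17, and 19 confine each of k, h, j, m to the 3 values {3, …, 5}.
Constraint 9 requires all 4 of them to be distinct, but only 3 values are available — impossible by the pigeonhole principle.

Unsatisfiable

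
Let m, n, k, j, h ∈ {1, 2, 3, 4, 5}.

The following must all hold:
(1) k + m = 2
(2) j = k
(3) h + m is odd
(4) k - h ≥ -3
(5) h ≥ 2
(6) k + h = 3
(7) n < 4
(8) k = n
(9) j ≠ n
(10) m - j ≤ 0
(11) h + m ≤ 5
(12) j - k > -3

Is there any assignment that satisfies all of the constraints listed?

From constraints 2 and 8, j = k = n, so j = n. But constraint 9 says j ≠ n. Contradiction.

Unsatisfiable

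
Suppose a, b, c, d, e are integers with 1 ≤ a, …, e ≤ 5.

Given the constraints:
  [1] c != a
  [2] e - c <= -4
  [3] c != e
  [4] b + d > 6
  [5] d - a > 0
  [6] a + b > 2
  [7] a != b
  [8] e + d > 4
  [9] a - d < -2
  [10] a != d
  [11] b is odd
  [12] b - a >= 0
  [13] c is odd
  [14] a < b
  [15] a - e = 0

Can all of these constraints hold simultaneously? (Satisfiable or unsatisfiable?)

Satisfiable

Take a = 1, b = 3, c = 5, d = 4, e = 1. Then constraint 2: e - c = -4; constraint 4: b + d = 7; constraint 5: d - a = 3, and every other listed constraint is also met.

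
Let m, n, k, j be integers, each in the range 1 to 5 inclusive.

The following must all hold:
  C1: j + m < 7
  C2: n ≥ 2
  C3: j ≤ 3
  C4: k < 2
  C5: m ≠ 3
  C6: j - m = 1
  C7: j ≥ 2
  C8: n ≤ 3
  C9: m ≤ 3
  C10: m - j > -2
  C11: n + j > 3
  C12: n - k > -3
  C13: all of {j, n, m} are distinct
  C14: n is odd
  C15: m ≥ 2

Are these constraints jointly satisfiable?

Constraints 2, 3, 7, 8, 9, and 15 confine each of j, n, m to the 2 values {2, 3}.
Constraint 13 requires all 3 of them to be distinct, but only 2 values are available — impossible by the pigeonhole principle.

Unsatisfiable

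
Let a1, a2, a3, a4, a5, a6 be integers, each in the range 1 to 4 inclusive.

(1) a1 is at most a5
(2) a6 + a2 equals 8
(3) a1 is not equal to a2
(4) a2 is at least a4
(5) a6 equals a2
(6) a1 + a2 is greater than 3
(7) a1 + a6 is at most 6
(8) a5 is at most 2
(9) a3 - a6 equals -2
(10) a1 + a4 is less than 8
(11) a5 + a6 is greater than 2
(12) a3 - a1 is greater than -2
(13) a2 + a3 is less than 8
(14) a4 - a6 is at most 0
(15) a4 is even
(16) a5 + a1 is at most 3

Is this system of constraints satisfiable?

Setting (a1, a2, a3, a4, a5, a6) = (1, 4, 2, 4, 1, 4) satisfies everything: constraint 2: a6 + a2 = 8; constraint 6: a1 + a2 = 5, and the others follow.

Satisfiable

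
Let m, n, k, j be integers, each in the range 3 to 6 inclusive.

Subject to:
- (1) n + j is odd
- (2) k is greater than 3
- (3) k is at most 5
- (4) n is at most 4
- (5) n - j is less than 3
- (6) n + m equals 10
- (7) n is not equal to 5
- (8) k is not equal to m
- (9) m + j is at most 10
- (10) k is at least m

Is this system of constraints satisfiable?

Unsatisfiable

From constraint 4: n ≤ 4. From constraints 3 and 10: m ≤ k ≤ 5. Hence n + m ≤ 9. But constraint 6 requires n + m = 10, and 10 > 9. Contradiction.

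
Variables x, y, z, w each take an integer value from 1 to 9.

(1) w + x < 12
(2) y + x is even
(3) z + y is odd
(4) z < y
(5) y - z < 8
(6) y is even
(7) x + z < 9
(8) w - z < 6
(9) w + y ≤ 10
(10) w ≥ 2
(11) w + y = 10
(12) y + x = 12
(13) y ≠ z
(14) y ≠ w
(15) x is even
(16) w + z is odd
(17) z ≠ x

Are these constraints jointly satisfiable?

Satisfiable

One satisfying assignment is x = 6, y = 6, z = 1, w = 4.
For the less obvious constraints — constraint 1: w + x = 10; constraint 5: y - z = 5; constraint 7: x + z = 7 — and the others hold by inspection.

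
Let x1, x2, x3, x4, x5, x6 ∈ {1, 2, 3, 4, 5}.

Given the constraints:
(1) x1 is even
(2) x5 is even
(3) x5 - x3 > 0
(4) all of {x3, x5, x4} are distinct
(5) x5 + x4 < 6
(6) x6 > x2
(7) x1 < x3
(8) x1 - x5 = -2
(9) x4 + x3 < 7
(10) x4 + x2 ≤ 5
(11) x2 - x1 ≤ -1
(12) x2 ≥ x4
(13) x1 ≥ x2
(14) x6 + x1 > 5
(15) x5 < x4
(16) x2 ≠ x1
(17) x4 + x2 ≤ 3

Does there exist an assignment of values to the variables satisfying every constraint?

Unsatisfiable

Constraints 3, 7, 11, 12, and 15 give x2 < x1, x1 < x3, x3 < x5, x5 < x4, x4 ≤ x2. Chaining: x2 < x1 < x3 < x5 < x4 ≤ x2, which forces x2 < x2 — impossible.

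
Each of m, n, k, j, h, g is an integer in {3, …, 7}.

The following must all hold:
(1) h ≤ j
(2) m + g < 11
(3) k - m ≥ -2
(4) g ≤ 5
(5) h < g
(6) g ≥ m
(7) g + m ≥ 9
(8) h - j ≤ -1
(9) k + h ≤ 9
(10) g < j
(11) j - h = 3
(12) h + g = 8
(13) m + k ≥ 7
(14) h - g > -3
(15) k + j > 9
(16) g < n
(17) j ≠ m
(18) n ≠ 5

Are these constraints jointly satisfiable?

Take m = 4, n = 7, k = 5, j = 6, h = 3, g = 5. Then constraint 2: m + g = 9; constraint 3: k - m = 1; constraint 7: g + m = 9, and every other listed constraint is also met.

Satisfiable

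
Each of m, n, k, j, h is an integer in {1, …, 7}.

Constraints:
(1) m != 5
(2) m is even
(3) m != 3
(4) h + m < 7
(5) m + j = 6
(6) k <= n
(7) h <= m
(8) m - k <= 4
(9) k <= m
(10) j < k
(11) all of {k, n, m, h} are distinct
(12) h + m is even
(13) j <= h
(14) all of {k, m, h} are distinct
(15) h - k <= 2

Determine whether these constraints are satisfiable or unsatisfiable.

Satisfiable

The assignment m = 4, n = 6, k = 3, j = 2, h = 2 works:
  constraint 4 holds since h + m = 6.
  constraint 5 holds since m + j = 6.
  constraint 8 holds since m - k = 1.
The rest check out directly.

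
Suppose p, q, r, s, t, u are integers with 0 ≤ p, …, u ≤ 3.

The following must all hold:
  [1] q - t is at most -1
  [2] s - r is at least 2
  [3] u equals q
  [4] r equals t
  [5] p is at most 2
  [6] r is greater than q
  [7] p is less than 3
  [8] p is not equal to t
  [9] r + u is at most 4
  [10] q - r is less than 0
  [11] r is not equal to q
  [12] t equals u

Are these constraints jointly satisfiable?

From constraints 3, 4, and 12, r = t = u = q, so r = q. But constraint 11 says r ≠ q. Contradiction.

Unsatisfiable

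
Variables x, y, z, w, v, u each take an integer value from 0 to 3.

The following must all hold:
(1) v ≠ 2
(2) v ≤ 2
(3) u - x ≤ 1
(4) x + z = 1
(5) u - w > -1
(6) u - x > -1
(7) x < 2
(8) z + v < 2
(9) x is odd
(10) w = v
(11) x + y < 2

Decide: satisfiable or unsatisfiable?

Satisfiable

Take x = 1, y = 0, z = 0, w = 0, v = 0, u = 2. Then constraint 3: u - x = 1; constraint 4: x + z = 1, and every other listed constraint is also met.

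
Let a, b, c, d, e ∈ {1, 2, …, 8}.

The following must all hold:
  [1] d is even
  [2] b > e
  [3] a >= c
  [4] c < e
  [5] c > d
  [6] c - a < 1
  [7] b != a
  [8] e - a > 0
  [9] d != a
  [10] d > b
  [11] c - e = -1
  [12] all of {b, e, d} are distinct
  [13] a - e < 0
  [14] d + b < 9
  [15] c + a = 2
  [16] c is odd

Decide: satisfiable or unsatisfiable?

Constraints 2, 3, 5, 8, and 10 give e < b, b < d, d < c, c ≤ a, a < e. Chaining: e < b < d < c ≤ a < e, which forces e < e — impossible.

Unsatisfiable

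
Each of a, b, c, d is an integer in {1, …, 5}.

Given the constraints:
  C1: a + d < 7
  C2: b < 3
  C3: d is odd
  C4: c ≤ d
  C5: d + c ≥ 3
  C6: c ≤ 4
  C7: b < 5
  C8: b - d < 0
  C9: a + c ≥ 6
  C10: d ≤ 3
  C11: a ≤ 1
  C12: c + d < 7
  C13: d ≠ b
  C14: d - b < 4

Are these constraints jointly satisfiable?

From constraint 11: a ≤ 1. From constraints 4 and 10: c ≤ d ≤ 3. Hence a + c ≤ 4. But constraint 9 requires a + c ≥ 6, and 6 > 4. Contradiction.

Unsatisfiable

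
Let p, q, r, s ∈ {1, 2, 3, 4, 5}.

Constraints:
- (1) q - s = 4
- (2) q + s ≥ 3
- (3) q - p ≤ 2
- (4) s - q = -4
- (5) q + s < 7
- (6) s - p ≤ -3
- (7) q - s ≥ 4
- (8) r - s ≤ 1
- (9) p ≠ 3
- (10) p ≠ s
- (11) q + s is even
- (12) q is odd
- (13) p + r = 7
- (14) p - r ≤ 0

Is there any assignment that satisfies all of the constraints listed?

Constraints 3, 7, 8, and 14 give s − r ≥ -1, r − p ≥ 0, p − q ≥ -2, q − s ≥ 4.
Adding all 4 inequalities: the left sides telescope to 0, and the right sides sum to (-1) + 0 + (-2) + 4 = 1. So 0 ≥ 1, which is false.

Unsatisfiable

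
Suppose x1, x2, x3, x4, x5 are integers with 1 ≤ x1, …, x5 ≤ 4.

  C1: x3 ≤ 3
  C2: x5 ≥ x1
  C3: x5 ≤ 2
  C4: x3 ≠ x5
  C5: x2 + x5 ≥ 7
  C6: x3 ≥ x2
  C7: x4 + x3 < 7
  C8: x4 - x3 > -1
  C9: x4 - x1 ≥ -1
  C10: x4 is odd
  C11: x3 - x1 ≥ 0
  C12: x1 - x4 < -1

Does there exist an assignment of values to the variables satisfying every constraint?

From constraints 1 and 6: x2 ≤ x3 ≤ 3. From constraint 3: x5 ≤ 2. Hence x2 + x5 ≤ 5. But constraint 5 requires x2 + x5 ≥ 7, and 7 > 5. Contradiction.

Unsatisfiable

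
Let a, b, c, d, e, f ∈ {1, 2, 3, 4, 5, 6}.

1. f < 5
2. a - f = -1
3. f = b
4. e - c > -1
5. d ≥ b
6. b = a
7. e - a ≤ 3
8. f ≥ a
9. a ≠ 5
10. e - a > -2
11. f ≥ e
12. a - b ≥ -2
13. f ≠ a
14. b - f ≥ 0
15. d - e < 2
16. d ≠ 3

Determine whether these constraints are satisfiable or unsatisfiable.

Unsatisfiable

From constraints 3 and 6, f = b = a, so f = a. But constraint 13 says f ≠ a. Contradiction.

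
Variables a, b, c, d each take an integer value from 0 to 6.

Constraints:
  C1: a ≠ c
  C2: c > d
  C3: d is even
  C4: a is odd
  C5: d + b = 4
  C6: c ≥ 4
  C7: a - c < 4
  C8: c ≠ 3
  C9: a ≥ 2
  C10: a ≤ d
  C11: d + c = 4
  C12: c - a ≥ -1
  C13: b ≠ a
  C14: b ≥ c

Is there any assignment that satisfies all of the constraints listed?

Unsatisfiable

From constraints 9 and 10: d ≥ a ≥ 2. From constraints 6 and 14: b ≥ c ≥ 4. Hence d + b ≥ 6. But constraint 5 requires d + b = 4, and 4 < 6. Contradiction.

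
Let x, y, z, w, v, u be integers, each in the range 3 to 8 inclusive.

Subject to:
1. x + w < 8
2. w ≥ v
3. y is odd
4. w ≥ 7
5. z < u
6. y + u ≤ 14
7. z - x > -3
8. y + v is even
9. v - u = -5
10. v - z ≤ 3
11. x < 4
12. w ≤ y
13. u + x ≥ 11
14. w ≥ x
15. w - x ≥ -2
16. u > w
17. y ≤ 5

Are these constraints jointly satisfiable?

From constraints 4 and 12: y ≥ w and w ≥ 7, so y ≥ 7. From constraint 17: y ≤ 5. But 5 < 7, so no value of y works.

Unsatisfiable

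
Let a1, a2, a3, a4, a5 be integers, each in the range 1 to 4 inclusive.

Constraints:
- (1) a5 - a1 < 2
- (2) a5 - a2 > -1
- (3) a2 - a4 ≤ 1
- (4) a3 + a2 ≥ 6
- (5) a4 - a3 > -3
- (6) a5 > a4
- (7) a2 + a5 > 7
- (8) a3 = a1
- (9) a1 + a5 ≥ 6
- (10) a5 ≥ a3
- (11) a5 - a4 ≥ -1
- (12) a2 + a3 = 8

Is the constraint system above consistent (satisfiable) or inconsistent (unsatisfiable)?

Satisfiable

One satisfying assignment is a1 = 4, a2 = 4, a3 = 4, a4 = 3, a5 = 4.
For the less obvious constraints — constraint 1: a5 - a1 = 0; constraint 2: a5 - a2 = 0; constraint 3: a2 - a4 = 1 — and the others hold by inspection.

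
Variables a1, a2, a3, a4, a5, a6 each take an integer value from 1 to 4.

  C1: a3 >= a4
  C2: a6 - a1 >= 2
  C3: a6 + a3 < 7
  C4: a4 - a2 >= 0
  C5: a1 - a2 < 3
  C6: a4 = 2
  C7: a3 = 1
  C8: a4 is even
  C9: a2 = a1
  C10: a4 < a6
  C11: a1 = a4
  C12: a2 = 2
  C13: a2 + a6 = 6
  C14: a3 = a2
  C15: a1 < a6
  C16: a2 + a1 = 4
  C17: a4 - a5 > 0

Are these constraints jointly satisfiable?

Unsatisfiable

Constraint 7 fixes a3 = 1 and constraint 6 fixes a4 = 2. Constraints 9, 11, and 14 give a3 = a2 = a1 = a4, so a3 = a4. But 1 ≠ 2 — contradiction.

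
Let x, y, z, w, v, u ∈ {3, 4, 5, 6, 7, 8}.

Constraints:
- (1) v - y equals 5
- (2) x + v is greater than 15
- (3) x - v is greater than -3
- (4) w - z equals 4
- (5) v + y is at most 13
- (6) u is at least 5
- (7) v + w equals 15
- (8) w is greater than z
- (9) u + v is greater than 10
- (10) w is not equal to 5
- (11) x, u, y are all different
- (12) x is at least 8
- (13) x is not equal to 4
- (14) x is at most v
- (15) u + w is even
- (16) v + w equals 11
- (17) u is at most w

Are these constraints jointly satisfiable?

From constraints 12 and 14: v ≥ x ≥ 8. From constraints 6 and 17: w ≥ u ≥ 5. Hence v + w ≥ 13. But constraint 16 requires v + w = 11, and 11 < 13. Contradiction.

Unsatisfiable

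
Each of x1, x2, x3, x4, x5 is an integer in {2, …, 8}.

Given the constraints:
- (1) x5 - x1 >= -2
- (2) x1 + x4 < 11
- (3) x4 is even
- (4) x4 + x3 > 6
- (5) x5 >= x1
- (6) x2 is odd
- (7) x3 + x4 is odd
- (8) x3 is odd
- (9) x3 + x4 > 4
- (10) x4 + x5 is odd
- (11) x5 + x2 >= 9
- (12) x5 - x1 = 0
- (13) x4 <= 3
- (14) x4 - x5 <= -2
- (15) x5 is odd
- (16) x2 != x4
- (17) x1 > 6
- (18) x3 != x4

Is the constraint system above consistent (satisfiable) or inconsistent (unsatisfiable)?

Satisfiable

Try x1 = 7, x2 = 5, x3 = 5, x4 = 2, x5 = 7.
Check constraint 1: x5 - x1 = 0; constraint 2: x1 + x4 = 9. The remaining constraints are straightforward to verify.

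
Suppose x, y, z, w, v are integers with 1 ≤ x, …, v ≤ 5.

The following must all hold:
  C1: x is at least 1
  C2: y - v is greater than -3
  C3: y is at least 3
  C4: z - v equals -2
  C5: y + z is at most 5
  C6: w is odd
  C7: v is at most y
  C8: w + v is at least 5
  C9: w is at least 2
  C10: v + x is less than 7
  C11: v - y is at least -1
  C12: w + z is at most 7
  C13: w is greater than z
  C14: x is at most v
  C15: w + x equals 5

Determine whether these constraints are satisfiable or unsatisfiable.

One satisfying assignment is x = 2, y = 3, z = 1, w = 3, v = 3.
For the less obvious constraints — constraint 2: y - v = 0; constraint 4: z - v = -2; constraint 5: y + z = 4 — and the others hold by inspection.

Satisfiable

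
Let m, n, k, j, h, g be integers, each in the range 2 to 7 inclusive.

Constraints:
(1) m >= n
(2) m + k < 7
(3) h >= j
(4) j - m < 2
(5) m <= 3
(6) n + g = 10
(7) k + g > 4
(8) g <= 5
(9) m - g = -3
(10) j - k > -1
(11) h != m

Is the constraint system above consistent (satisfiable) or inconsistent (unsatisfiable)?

Unsatisfiable

From constraints 1 and 5: n ≤ m ≤ 3. From constraint 8: g ≤ 5. Hence n + g ≤ 8. But constraint 6 requires n + g = 10, and 10 > 8. Contradiction.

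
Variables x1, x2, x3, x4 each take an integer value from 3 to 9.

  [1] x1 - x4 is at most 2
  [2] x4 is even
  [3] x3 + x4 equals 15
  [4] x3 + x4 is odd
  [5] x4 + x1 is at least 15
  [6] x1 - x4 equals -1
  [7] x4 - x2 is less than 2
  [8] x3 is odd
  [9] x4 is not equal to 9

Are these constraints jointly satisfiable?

Satisfiable

Setting (x1, x2, x3, x4) = (7, 9, 7, 8) satisfies everything: constraint 1: x1 - x4 = -1; constraint 3: x3 + x4 = 15; constraint 5: x4 + x1 = 15, and the others follow.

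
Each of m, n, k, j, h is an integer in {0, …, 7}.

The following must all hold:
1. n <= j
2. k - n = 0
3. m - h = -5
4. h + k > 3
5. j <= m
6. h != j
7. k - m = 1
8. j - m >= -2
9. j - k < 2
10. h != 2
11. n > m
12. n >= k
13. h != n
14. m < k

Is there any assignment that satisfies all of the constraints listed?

Unsatisfiable

Constraints 1, 5, 12, and 14 give k ≤ n, n ≤ j, j ≤ m, m < k. Chaining: k ≤ n ≤ j ≤ m < k, which forces k < k — impossible.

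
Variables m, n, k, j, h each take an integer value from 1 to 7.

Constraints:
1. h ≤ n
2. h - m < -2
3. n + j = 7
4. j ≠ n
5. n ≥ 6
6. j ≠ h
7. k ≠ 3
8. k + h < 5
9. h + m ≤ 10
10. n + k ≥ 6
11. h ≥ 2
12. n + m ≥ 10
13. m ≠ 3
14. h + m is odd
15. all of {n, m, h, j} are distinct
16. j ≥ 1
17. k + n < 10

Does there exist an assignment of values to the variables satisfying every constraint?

Try m = 7, n = 6, k = 2, j = 1, h = 2.
Check constraint 2: h - m = -5; constraint 3: n + j = 7. The remaining constraints are straightforward to verify.

Satisfiable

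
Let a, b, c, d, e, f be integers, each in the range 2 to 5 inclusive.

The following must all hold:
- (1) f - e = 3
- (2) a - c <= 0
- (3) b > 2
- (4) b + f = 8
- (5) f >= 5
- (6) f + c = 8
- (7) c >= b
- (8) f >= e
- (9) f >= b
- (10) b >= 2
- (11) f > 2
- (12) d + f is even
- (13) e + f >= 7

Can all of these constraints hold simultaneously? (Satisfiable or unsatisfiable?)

Take a = 2, b = 3, c = 3, d = 3, e = 2, f = 5. Then constraint 1: f - e = 3; constraint 2: a - c = -1, and every other listed constraint is also met.

Satisfiable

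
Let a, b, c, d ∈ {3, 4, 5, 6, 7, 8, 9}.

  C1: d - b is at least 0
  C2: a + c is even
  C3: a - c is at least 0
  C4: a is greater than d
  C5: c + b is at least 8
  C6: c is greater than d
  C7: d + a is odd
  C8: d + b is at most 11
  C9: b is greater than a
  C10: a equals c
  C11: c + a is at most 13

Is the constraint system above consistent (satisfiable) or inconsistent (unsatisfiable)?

Unsatisfiable

Constraints 1, 3, 6, and 9 give b ≤ d, d < c, c ≤ a, a < b. Chaining: b ≤ d < c ≤ a < b, which forces b < b — impossible.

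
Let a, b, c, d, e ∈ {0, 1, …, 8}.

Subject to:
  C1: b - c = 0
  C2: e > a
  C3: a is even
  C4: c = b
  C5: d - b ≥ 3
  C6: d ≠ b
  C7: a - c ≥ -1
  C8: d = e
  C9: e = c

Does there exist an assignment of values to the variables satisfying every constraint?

From constraints 4, 8, and 9, d = e = c = b, so d = b. But constraint 6 says d ≠ b. Contradiction.

Unsatisfiable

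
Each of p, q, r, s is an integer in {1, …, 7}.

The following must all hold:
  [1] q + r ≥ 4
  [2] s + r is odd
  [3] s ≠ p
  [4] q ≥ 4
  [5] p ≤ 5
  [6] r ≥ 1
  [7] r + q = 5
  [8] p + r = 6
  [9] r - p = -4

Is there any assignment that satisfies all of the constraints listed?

Satisfiable

The assignment p = 5, q = 4, r = 1, s = 6 works:
  constraint 1 holds since q + r = 5.
  constraint 7 holds since r + q = 5.
  constraint 8 holds since p + r = 6.
The rest check out directly.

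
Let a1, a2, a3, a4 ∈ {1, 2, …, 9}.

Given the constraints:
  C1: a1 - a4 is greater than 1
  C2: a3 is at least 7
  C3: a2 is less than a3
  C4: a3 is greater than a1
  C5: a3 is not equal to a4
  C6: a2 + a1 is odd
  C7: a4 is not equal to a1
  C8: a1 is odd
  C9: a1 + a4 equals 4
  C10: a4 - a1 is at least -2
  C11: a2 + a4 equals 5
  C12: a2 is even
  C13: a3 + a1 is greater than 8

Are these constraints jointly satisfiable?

Satisfiable

Setting (a1, a2, a3, a4) = (3, 4, 7, 1) satisfies everything: constraint 1: a1 - a4 = 2; constraint 9: a1 + a4 = 4, and the others follow.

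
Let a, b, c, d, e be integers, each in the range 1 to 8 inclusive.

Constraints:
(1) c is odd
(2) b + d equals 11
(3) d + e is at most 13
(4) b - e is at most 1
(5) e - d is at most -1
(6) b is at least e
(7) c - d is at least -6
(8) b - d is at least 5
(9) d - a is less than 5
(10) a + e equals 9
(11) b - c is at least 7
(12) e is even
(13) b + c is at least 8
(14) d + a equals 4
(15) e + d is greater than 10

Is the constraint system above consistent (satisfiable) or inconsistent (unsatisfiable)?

Unsatisfiable

Constraints 4, 5, 7, and 11 give c − d ≥ -6, d − e ≥ 1, e − b ≥ -1, b − c ≥ 7.
Adding all 4 inequalities: the left sides telescope to 0, and the right sides sum to (-6) + 1 + (-1) + 7 = 1. So 0 ≥ 1, which is false.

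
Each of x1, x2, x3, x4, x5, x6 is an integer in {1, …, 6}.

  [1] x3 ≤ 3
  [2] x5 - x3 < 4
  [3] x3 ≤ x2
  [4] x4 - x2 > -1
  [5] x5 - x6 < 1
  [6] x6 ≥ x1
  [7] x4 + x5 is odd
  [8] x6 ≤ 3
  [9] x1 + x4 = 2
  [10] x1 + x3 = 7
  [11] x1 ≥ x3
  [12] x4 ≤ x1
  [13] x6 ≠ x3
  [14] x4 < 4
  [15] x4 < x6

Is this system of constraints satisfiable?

Unsatisfiable

From constraints 6 and 8: x1 ≤ x6 ≤ 3. From constraint 1: x3 ≤ 3. Hence x1 + x3 ≤ 6. But constraint 10 requires x1 + x3 = 7, and 7 > 6. Contradiction.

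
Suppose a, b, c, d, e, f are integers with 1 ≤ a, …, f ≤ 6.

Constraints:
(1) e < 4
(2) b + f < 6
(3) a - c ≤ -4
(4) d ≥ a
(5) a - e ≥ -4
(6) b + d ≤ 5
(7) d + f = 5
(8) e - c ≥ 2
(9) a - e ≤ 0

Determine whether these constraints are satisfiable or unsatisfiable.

Constraints 3, 5, and 8 give a − e ≥ -4, e − c ≥ 2, c − a ≥ 4.
Adding all 3 inequalities: the left sides telescope to 0, and the right sides sum to (-4) + 2 + 4 = 2. So 0 ≥ 2, which is false.

Unsatisfiable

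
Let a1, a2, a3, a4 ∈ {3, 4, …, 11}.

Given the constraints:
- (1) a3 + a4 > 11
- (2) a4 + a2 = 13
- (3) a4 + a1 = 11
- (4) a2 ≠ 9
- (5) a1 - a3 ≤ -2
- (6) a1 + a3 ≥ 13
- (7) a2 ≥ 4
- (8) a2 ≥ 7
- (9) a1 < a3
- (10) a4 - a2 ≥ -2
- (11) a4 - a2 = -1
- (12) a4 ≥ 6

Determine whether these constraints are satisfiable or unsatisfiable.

Satisfiable

One satisfying assignment is a1 = 5, a2 = 7, a3 = 8, a4 = 6.
For the less obvious constraints — constraint 1: a3 + a4 = 14; constraint 2: a4 + a2 = 13; constraint 3: a4 + a1 = 11 — and the others hold by inspection.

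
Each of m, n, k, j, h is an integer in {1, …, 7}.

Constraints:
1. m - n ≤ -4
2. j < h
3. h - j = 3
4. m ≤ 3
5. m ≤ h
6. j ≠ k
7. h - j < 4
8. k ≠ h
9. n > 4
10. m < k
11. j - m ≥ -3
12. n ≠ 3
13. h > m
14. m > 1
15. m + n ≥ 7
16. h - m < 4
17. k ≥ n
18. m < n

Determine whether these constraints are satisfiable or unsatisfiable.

Satisfiable

Try m = 2, n = 7, k = 7, j = 2, h = 5.
Check constraint 1: m - n = -5; constraint 3: h - j = 3. The remaining constraints are straightforward to verify.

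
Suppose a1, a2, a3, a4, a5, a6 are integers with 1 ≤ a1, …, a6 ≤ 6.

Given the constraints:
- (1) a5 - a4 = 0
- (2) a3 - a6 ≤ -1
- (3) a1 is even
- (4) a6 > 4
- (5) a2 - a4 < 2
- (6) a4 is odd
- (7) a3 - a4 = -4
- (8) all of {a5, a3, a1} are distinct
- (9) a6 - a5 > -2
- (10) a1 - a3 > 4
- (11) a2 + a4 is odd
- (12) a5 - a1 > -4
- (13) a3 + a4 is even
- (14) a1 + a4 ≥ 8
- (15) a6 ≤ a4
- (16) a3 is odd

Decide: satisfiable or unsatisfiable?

One satisfying assignment is a1 = 6, a2 = 6, a3 = 1, a4 = 5, a5 = 5, a6 = 5.
For the less obvious constraints — constraint 1: a5 - a4 = 0; constraint 2: a3 - a6 = -4; constraint 5: a2 - a4 = 1 — and the others hold by inspection.

Satisfiable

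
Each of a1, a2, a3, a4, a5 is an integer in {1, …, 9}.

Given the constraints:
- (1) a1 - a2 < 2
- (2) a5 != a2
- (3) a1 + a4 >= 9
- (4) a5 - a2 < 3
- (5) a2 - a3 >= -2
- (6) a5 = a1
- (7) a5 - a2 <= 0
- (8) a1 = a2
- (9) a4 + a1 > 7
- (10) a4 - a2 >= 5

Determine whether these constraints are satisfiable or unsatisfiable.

From constraints 6 and 8, a5 = a1 = a2, so a5 = a2. But constraint 2 says a5 ≠ a2. Contradiction.

Unsatisfiable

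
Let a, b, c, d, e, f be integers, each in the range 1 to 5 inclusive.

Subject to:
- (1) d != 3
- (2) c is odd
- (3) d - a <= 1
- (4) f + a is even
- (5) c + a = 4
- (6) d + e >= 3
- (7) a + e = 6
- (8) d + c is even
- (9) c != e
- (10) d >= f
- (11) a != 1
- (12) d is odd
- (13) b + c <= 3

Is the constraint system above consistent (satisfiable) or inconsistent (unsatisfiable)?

Satisfiable

The assignment a = 3, b = 2, c = 1, d = 1, e = 3, f = 1 works:
  constraint 3 holds since d - a = -2.
  constraint 5 holds since c + a = 4.
The rest check out directly.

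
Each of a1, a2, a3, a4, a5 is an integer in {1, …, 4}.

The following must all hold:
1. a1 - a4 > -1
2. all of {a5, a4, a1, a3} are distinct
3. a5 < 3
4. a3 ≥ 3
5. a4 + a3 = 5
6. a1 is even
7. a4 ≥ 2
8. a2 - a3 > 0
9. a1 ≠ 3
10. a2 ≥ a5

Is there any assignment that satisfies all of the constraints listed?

The assignment a1 = 4, a2 = 4, a3 = 3, a4 = 2, a5 = 1 works:
  constraint 1 holds since a1 - a4 = 2.
  constraint 5 holds since a4 + a3 = 5.
The rest check out directly.

Satisfiable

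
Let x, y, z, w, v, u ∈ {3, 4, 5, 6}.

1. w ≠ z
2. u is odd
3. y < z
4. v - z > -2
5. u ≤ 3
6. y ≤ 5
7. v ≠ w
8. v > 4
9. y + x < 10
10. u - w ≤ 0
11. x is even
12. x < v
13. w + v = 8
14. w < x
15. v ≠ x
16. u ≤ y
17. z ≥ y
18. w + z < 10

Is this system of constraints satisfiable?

Satisfiable

Take x = 4, y = 5, z = 6, w = 3, v = 5, u = 3. Then constraint 4: v - z = -1; constraint 9: y + x = 9; constraint 10: u - w = 0, and every other listed constraint is also met.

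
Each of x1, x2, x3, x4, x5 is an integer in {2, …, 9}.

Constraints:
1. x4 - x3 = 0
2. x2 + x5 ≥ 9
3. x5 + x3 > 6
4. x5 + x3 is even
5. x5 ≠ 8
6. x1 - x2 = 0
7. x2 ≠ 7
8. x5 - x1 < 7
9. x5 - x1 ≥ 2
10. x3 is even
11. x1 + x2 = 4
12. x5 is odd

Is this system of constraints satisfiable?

Constraint 12 makes x5 odd and constraint 10 makes x3 even, so x5 + x3 must be odd. Constraint 4 says x5 + x3 is even — contradiction.

Unsatisfiable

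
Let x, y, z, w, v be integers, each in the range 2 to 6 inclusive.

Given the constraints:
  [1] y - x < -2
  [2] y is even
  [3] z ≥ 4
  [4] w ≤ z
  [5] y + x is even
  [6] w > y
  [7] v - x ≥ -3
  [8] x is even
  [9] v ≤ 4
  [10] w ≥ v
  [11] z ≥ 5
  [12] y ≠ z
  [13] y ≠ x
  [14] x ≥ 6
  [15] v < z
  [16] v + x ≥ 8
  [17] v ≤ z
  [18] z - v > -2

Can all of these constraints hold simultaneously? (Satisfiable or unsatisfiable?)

Take x = 6, y = 2, z = 5, w = 4, v = 4. Then constraint 1: y - x = -4; constraint 7: v - x = -2, and every other listed constraint is also met.

Satisfiable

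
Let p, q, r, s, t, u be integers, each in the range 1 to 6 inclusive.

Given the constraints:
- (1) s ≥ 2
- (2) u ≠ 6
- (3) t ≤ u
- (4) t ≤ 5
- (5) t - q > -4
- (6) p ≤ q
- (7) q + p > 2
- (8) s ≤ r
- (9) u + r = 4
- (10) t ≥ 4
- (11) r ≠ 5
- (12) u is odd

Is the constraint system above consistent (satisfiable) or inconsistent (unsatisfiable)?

Unsatisfiable

From constraints 3 and 10: u ≥ t ≥ 4. From constraints 1 and 8: r ≥ s ≥ 2. Hence u + r ≥ 6. But constraint 9 requires u + r = 4, and 4 < 6. Contradiction.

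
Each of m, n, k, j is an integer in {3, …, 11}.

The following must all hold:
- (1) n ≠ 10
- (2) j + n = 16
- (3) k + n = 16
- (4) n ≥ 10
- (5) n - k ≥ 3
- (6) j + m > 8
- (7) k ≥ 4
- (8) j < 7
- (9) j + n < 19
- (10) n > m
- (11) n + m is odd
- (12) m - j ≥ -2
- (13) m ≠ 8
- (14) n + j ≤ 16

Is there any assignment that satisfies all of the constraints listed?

Satisfiable

Take m = 4, n = 11, k = 5, j = 5. Then constraint 2: j + n = 16; constraint 3: k + n = 16; constraint 5: n - k = 6, and every other listed constraint is also met.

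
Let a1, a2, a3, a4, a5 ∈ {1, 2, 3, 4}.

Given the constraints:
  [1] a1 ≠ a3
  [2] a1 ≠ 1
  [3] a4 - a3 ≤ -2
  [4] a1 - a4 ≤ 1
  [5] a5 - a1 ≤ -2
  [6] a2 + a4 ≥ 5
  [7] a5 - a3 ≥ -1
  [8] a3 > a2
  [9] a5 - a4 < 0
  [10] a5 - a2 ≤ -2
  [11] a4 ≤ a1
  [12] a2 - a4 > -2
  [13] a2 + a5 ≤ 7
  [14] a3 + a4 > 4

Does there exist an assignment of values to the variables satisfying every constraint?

Unsatisfiable

Constraints 3, 4, 5, and 7 give a3 − a4 ≥ 2, a4 − a1 ≥ -1, a1 − a5 ≥ 2, a5 − a3 ≥ -1.
Adding all 4 inequalities: the left sides telescope to 0, and the right sides sum to 2 + (-1) + 2 + (-1) = 2. So 0 ≥ 2, which is false.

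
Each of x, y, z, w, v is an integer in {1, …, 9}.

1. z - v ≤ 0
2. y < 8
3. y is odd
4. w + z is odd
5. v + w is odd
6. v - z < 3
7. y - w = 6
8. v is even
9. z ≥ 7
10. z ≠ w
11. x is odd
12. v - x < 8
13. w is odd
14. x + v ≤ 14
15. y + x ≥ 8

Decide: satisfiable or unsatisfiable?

Satisfiable

Try x = 3, y = 7, z = 8, w = 1, v = 8.
Check constraint 1: z - v = 0; constraint 6: v - z = 0. The remaining constraints are straightforward to verify.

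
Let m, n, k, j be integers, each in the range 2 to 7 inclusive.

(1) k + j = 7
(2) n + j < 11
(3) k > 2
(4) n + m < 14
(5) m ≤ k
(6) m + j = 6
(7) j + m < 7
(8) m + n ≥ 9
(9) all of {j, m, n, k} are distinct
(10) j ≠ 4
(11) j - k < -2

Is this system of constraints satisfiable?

The assignment m = 4, n = 7, k = 5, j = 2 works:
  constraint 1 holds since k + j = 7.
  constraint 2 holds since n + j = 9.
  constraint 4 holds since n + m = 11.
The rest check out directly.

Satisfiable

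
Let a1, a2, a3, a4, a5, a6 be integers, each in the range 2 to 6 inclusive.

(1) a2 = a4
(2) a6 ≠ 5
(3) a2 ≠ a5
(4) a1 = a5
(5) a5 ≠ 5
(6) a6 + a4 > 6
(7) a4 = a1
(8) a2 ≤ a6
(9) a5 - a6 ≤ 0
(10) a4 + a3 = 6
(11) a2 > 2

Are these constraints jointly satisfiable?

From constraints 1, 4, and 7, a2 = a4 = a1 = a5, so a2 = a5. But constraint 3 says a2 ≠ a5. Contradiction.

Unsatisfiable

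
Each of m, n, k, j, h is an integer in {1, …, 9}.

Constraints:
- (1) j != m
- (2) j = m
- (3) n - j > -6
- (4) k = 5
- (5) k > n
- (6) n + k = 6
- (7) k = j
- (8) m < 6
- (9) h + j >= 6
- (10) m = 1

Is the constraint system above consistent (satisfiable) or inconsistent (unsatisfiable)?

Unsatisfiable

Constraint 4 fixes k = 5 and constraint 10 fixes m = 1. Constraints 2 and 7 give k = j = m, so k = m. But 5 ≠ 1 — contradiction.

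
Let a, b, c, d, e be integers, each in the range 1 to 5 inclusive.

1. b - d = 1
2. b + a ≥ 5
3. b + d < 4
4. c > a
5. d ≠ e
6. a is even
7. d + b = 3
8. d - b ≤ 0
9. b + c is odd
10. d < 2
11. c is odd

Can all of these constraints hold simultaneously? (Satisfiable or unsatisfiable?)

Satisfiable

Setting (a, b, c, d, e) = (4, 2, 5, 1, 5) satisfies everything: constraint 1: b - d = 1; constraint 2: b + a = 6; constraint 3: b + d = 3, and the others follow.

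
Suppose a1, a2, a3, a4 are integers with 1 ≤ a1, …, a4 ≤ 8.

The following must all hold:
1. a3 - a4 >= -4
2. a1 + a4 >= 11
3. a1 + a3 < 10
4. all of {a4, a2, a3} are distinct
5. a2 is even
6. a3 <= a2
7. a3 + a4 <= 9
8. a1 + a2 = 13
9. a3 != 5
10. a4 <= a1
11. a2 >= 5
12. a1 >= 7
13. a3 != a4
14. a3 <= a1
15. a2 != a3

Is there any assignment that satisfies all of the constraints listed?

One satisfying assignment is a1 = 7, a2 = 6, a3 = 2, a4 = 5.
For the less obvious constraints — constraint 1: a3 - a4 = -3; constraint 2: a1 + a4 = 12 — and the others hold by inspection.

Satisfiable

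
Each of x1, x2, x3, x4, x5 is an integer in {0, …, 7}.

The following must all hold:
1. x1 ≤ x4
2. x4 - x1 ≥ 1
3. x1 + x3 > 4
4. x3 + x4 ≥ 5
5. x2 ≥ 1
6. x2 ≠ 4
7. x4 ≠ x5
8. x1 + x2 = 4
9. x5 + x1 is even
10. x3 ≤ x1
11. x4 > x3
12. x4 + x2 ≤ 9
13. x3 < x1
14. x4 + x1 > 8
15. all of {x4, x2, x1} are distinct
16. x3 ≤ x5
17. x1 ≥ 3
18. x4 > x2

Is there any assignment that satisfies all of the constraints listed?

Satisfiable

Try x1 = 3, x2 = 1, x3 = 2, x4 = 6, x5 = 3.
Check constraint 2: x4 - x1 = 3; constraint 3: x1 + x3 = 5. The remaining constraints are straightforward to verify.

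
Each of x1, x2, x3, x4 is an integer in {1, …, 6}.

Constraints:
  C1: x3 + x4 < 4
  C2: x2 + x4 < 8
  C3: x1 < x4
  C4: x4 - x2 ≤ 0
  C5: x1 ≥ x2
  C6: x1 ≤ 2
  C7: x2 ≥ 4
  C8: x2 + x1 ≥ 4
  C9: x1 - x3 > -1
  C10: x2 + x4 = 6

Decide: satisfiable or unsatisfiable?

Unsatisfiable

From constraints 5 and 7: x1 ≥ x2 and x2 ≥ 4, so x1 ≥ 4. From constraint 6: x1 ≤ 2. But 2 < 4, so no value of x1 works.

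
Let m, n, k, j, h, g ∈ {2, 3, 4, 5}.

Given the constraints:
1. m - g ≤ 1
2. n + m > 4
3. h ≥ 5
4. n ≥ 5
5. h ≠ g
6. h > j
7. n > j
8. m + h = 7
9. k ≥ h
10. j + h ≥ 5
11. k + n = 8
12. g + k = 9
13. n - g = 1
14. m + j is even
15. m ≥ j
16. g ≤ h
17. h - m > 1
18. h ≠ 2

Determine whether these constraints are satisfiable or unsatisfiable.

Unsatisfiable

From constraints 3 and 9: k ≥ h ≥ 5. From constraint 4: n ≥ 5. Hence k + n ≥ 10. But constraint 11 requires k + n = 8, and 8 < 10. Contradiction.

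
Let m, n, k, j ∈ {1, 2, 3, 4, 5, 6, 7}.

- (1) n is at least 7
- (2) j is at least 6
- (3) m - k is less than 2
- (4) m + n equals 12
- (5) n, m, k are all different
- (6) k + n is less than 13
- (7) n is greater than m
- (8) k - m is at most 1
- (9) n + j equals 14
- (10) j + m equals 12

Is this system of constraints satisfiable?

Satisfiable

Try m = 5, n = 7, k = 4, j = 7.
Check constraint 3: m - k = 1; constraint 4: m + n = 12. The remaining constraints are straightforward to verify.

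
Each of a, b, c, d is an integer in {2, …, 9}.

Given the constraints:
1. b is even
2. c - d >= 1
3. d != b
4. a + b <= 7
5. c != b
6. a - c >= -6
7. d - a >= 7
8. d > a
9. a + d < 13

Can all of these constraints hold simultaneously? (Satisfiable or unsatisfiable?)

Unsatisfiable

Constraints 2, 6, and 7 give a − c ≥ -6, c − d ≥ 1, d − a ≥ 7.
Adding all 3 inequalities: the left sides telescope to 0, and the right sides sum to (-6) + 1 + 7 = 2. So 0 ≥ 2, which is false.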